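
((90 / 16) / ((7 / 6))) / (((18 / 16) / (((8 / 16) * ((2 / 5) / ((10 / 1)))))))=3 / 35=0.09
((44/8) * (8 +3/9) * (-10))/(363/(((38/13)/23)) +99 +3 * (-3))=-52250/335871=-0.16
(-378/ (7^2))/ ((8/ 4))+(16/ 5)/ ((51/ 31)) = -1.91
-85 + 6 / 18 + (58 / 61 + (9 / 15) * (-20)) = -17516 / 183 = -95.72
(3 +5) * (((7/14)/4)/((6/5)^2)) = 25/36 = 0.69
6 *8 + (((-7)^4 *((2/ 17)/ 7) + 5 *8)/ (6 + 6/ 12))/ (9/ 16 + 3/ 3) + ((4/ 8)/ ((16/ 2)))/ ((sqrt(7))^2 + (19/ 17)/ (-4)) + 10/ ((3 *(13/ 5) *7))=11899331281/ 212093700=56.10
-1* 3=-3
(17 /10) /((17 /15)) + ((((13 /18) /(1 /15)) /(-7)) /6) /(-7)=2711 /1764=1.54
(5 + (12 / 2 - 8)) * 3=9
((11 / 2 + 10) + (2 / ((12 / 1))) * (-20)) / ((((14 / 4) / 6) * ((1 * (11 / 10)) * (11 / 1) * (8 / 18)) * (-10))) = -657 / 1694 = -0.39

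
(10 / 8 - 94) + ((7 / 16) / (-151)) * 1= -224091 / 2416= -92.75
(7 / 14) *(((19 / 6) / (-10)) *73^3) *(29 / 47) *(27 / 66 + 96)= -3664030.35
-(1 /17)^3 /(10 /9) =-9 /49130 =-0.00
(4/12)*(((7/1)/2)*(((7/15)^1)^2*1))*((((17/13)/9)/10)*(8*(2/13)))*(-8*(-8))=1492736/5133375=0.29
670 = 670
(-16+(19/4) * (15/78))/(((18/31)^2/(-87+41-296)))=15303.62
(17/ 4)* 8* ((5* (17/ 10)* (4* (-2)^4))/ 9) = 18496/ 9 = 2055.11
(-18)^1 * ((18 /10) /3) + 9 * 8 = 306 /5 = 61.20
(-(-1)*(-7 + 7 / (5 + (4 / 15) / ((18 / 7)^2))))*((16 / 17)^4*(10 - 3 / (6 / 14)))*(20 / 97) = -33780203520 / 12403453147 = -2.72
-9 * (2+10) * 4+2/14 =-3023/7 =-431.86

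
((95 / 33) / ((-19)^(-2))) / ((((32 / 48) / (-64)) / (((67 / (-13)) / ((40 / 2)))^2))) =-61580102 / 9295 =-6625.08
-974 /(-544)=487 /272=1.79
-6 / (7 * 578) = -3 / 2023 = -0.00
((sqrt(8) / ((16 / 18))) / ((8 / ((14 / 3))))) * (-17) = -357 * sqrt(2) / 16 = -31.55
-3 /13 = -0.23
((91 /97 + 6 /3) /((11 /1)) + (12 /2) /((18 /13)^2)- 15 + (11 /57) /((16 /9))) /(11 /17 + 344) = -1711389439 /51312747024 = -0.03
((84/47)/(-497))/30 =-2/16685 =-0.00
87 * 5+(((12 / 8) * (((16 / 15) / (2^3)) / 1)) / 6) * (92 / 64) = 435.05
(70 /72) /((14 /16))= 10 /9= 1.11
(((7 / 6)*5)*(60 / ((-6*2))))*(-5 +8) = -175 / 2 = -87.50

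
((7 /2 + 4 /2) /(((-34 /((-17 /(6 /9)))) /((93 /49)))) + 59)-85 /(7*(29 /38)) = 578833 /11368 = 50.92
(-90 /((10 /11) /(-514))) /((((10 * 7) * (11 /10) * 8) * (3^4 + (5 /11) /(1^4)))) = 25443 /25088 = 1.01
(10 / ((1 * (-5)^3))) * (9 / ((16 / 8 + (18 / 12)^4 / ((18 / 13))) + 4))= -192 / 2575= -0.07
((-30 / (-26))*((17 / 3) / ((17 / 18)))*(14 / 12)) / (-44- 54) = -15 / 182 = -0.08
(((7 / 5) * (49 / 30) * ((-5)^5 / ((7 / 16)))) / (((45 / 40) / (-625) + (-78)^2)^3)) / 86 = -62500000000000 / 74108986495243926033591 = -0.00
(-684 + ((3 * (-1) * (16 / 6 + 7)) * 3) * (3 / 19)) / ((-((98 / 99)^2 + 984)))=129931857 / 183421972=0.71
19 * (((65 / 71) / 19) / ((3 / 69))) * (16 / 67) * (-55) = -1315600 / 4757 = -276.56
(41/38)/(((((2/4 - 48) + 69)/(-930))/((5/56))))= -95325/22876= -4.17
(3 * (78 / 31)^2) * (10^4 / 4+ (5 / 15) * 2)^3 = 296998658528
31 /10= 3.10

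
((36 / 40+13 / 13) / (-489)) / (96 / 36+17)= -19 / 96170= -0.00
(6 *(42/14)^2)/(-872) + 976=425509/436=975.94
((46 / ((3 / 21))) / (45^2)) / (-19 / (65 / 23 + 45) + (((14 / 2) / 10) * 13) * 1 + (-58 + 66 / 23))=-46552 / 13592043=-0.00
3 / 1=3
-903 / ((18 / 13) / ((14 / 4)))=-27391 / 12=-2282.58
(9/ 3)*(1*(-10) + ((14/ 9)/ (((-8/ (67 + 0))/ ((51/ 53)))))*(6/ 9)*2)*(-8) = 101944/ 159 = 641.16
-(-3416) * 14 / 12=11956 / 3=3985.33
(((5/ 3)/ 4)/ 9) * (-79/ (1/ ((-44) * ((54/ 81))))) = 8690/ 81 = 107.28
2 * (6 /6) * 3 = 6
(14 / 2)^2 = 49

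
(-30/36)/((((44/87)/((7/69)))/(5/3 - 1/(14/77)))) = 1015/1584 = 0.64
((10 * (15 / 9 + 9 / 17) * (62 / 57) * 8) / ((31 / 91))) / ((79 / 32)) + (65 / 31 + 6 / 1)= 1675317143 / 7119243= 235.32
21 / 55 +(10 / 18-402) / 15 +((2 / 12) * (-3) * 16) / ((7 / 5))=-333632 / 10395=-32.10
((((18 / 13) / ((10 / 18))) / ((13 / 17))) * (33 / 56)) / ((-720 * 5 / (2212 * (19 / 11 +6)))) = -616437 / 67600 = -9.12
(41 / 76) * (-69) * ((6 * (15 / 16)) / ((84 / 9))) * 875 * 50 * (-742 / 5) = 145652204.98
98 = 98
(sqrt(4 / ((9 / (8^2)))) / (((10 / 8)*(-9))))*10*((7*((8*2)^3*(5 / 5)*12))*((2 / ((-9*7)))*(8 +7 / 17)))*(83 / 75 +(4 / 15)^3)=2278585008128 / 4647375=490295.06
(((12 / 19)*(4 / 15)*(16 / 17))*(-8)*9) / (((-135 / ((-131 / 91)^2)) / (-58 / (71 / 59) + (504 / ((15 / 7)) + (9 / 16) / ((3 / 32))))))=344006385664 / 10173652125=33.81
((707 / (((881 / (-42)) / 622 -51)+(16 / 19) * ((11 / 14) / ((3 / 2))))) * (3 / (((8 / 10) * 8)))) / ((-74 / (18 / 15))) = 789578307 / 7433137496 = 0.11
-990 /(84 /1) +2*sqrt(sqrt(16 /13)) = -9.68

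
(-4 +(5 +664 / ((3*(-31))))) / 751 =-571 / 69843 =-0.01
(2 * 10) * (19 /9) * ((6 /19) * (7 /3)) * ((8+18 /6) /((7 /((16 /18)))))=3520 /81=43.46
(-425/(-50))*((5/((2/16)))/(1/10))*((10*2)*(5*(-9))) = -3060000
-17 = -17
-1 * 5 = -5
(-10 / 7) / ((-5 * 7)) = 2 / 49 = 0.04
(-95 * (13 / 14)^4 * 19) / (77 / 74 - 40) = 1907446385 / 55376664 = 34.44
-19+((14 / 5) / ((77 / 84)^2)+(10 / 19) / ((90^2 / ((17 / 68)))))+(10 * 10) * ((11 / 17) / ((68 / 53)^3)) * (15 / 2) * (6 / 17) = 65.43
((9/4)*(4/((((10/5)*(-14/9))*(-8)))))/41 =81/9184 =0.01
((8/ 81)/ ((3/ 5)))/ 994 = 20/ 120771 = 0.00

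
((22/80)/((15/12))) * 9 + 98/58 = 5321/1450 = 3.67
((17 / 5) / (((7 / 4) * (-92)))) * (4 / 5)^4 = -0.01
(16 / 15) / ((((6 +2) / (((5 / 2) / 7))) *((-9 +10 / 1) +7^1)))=0.01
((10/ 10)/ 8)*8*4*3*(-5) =-60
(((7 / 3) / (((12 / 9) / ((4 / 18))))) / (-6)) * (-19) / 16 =133 / 1728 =0.08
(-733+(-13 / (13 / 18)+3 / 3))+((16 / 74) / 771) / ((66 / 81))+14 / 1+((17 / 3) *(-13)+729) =-25312850 / 313797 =-80.67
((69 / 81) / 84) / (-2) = -0.01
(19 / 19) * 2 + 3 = 5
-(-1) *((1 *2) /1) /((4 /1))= 1 /2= 0.50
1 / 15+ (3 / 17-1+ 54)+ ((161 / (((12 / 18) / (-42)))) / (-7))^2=535411832 / 255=2099654.24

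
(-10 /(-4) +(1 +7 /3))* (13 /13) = 35 /6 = 5.83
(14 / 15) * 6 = 28 / 5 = 5.60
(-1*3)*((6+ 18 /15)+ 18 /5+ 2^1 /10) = -33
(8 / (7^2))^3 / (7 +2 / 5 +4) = 2560 / 6705993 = 0.00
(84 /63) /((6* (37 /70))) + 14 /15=2254 /1665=1.35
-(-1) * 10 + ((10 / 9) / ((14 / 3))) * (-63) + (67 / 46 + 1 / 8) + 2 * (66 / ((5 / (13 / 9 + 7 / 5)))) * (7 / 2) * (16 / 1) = 57984953 / 13800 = 4201.81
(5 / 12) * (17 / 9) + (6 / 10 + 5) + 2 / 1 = 4529 / 540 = 8.39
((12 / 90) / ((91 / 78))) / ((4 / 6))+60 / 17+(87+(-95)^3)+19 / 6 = -3060493643 / 3570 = -857281.13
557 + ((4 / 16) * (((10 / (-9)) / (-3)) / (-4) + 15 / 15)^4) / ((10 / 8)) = 23686775761 / 42515280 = 557.14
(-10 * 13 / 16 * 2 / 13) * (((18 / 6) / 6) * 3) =-1.88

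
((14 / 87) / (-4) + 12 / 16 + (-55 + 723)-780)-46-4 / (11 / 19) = -628555 / 3828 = -164.20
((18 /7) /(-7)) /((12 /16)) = -24 /49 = -0.49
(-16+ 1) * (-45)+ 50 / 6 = 2050 / 3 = 683.33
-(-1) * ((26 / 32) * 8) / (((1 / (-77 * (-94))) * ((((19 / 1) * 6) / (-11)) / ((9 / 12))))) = -517517 / 152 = -3404.72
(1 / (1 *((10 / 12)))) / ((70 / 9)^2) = 243 / 12250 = 0.02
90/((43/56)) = 5040/43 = 117.21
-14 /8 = -7 /4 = -1.75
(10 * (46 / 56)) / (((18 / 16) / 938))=61640 / 9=6848.89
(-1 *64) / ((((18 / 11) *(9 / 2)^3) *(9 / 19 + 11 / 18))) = -107008 / 270459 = -0.40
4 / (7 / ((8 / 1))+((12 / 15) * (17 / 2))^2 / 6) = 2400 / 5149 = 0.47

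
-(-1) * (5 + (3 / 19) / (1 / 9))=6.42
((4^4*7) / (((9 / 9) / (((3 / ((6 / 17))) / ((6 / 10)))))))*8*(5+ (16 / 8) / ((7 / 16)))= 5831680 / 3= 1943893.33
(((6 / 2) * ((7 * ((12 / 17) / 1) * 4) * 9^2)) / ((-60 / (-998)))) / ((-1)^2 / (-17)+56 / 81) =126296.61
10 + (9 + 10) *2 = 48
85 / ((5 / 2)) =34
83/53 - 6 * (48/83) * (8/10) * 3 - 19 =-566628/21995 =-25.76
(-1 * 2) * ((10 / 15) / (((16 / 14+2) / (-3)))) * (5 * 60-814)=-7196 / 11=-654.18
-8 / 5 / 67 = -8 / 335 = -0.02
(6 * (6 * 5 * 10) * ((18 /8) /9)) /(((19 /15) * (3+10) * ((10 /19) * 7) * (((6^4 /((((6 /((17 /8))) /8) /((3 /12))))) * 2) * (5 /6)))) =15 /3094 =0.00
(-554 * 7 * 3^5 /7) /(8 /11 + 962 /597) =-442031337 /7679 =-57563.66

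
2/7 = 0.29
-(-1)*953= 953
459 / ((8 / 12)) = 688.50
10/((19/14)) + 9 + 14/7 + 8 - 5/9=4414/171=25.81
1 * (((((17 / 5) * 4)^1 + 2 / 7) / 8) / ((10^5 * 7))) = 243 / 98000000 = 0.00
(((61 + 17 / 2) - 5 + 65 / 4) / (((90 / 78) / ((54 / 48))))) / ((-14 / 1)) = -12597 / 2240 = -5.62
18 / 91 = 0.20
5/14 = 0.36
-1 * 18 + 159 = 141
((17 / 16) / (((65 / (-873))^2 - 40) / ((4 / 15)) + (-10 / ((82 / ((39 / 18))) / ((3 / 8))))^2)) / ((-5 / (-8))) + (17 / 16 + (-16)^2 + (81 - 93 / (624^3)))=2244411577241602569961561 / 6639265935006921216000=338.05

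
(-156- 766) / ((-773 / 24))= 28.63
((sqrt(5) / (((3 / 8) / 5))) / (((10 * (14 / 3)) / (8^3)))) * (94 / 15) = 96256 * sqrt(5) / 105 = 2049.86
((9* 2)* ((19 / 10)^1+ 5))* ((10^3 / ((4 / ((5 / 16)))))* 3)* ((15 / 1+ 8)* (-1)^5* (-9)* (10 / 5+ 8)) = 241025625 / 4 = 60256406.25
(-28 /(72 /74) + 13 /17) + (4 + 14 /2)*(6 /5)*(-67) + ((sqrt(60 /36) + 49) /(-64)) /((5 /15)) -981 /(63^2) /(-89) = -195303298879 /213514560 -sqrt(15) /64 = -914.77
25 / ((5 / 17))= 85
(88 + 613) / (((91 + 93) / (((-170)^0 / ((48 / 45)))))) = 10515 / 2944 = 3.57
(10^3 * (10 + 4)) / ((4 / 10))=35000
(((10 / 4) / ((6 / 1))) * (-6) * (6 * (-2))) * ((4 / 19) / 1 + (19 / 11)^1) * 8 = 97200 / 209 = 465.07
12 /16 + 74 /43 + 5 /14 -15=-14655 /1204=-12.17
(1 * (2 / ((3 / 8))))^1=16 / 3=5.33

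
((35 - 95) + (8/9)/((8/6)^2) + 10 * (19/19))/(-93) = 33/62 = 0.53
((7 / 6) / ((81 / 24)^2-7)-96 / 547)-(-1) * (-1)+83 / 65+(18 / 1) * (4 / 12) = 6.37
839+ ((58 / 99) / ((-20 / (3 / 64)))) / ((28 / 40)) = 12403747 / 14784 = 839.00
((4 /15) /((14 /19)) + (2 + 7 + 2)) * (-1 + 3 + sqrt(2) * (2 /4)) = 1193 * sqrt(2) /210 + 2386 /105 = 30.76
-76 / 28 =-19 / 7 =-2.71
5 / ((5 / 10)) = 10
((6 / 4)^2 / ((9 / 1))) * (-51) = -51 / 4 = -12.75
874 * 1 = 874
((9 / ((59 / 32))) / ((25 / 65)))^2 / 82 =7008768 / 3568025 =1.96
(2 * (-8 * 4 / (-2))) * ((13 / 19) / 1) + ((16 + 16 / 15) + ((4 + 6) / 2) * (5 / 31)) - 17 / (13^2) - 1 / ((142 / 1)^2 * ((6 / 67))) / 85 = 13535047315163 / 341214603080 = 39.67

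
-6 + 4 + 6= 4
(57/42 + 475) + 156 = 8853/14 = 632.36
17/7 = 2.43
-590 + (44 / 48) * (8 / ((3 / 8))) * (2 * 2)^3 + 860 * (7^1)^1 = 60134 / 9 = 6681.56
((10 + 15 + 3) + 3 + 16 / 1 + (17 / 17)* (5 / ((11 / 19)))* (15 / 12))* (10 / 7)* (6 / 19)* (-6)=-228870 / 1463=-156.44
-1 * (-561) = 561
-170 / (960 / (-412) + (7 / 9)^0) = 17510 / 137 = 127.81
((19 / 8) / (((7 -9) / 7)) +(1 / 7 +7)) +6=541 / 112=4.83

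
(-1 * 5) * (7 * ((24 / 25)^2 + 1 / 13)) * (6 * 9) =-3066714 / 1625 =-1887.21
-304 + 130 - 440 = -614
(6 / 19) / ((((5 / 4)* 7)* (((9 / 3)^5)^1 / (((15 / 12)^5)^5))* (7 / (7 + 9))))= 59604644775390625 / 663322170897727488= 0.09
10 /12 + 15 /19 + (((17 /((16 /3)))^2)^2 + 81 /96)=394830409 /3735552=105.70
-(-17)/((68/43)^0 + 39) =17/40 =0.42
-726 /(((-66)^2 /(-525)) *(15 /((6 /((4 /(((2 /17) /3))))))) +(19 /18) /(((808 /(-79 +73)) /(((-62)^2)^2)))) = 3849615 /625360343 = 0.01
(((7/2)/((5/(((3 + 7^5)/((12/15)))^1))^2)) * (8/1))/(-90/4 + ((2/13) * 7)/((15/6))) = -64286062750/2869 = -22407132.36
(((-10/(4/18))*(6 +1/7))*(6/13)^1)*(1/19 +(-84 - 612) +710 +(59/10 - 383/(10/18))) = 147673395/1729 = 85409.71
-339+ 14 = -325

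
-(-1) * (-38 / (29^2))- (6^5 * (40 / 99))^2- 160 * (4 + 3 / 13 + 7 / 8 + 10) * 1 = -13061502619194 / 1322893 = -9873438.46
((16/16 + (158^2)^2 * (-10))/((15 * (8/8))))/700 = -2077337653/3500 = -593525.04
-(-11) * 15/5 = 33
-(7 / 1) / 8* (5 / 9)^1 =-35 / 72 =-0.49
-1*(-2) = 2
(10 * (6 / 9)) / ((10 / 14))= 9.33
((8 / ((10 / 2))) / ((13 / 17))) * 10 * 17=4624 / 13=355.69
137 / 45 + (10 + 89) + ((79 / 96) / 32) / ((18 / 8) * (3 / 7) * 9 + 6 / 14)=19984937 / 195840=102.05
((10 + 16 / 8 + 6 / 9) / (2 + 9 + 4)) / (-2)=-19 / 45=-0.42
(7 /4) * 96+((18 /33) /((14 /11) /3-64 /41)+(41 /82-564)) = -609017 /1538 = -395.98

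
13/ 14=0.93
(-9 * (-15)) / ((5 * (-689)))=-27 / 689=-0.04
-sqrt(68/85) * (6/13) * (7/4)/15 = -7 * sqrt(5)/325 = -0.05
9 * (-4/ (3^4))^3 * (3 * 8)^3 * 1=-32768/ 2187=-14.98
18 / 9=2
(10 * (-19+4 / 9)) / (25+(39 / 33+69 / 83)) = -1524710 / 221967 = -6.87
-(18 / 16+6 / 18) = -35 / 24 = -1.46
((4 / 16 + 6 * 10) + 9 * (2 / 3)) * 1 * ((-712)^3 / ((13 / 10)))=-18394268061.54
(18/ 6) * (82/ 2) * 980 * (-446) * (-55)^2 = -162626541000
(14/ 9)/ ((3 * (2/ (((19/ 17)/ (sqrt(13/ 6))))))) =133 * sqrt(78)/ 5967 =0.20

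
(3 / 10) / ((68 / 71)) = 213 / 680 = 0.31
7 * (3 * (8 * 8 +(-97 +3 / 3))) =-672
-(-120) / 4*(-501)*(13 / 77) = -195390 / 77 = -2537.53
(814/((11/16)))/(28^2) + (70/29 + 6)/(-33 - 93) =18460/12789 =1.44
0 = 0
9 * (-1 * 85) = -765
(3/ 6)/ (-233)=-1/ 466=-0.00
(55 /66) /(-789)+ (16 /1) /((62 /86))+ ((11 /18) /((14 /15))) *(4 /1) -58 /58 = 24461071 /1027278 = 23.81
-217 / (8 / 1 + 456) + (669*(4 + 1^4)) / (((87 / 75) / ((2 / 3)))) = 891783 / 464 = 1921.95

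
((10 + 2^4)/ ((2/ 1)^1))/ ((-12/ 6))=-13/ 2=-6.50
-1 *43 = -43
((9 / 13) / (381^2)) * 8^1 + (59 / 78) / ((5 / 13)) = 12371183 / 6290310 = 1.97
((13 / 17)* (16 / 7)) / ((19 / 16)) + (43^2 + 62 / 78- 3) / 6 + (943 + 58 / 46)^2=249635698718309 / 279880146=891937.86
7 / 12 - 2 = -17 / 12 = -1.42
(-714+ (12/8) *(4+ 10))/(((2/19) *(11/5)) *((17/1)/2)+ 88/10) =-1995/31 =-64.35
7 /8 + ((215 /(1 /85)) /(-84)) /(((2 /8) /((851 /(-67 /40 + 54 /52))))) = 64696472657 /55608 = 1163438.22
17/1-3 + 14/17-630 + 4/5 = -52222/85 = -614.38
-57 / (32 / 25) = -44.53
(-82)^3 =-551368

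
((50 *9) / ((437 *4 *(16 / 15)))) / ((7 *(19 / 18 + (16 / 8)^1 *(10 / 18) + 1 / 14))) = 10125 / 657248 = 0.02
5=5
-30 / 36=-5 / 6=-0.83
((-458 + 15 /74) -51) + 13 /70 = -658652 /1295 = -508.61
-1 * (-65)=65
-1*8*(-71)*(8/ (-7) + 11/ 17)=-33512/ 119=-281.61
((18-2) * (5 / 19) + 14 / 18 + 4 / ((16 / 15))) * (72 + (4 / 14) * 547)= 4775623 / 2394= 1994.83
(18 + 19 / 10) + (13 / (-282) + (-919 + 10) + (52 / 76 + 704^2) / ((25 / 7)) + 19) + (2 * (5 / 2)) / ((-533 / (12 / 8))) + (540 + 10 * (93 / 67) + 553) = 664949821099243 / 4783488450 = 139009.39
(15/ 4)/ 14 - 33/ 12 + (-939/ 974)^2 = -20622397/ 13281464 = -1.55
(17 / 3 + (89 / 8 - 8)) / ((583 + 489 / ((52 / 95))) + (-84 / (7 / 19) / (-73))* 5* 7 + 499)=200239 / 47480682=0.00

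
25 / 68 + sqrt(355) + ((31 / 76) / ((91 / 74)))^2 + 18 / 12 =20.82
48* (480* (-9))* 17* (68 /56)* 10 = -299635200 /7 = -42805028.57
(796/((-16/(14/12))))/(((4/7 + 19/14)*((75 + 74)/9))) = -1.82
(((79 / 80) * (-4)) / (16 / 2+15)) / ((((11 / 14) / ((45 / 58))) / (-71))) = 353367 / 29348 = 12.04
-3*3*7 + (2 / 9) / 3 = -1699 / 27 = -62.93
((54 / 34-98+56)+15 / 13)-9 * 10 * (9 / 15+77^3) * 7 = -63563181804 / 221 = -287616207.26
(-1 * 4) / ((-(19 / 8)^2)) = 256 / 361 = 0.71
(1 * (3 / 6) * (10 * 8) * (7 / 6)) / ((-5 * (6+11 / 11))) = -4 / 3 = -1.33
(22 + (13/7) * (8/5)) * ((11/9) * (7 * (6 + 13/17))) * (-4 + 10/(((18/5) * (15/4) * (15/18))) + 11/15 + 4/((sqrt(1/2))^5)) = -23660054/6885 + 3537952 * sqrt(2)/153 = 29265.63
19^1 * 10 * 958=182020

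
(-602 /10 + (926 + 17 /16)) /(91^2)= 9907 /94640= 0.10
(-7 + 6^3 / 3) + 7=72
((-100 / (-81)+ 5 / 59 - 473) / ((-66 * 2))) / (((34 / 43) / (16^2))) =3101726912 / 2681019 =1156.92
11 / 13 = 0.85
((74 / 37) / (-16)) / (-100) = 1 / 800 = 0.00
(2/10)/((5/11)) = 11/25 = 0.44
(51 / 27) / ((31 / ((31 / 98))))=17 / 882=0.02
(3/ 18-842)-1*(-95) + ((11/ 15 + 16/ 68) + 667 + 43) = -6097/ 170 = -35.86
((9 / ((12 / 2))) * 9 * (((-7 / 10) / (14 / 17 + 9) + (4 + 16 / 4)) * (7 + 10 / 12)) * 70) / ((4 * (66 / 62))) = 13783.85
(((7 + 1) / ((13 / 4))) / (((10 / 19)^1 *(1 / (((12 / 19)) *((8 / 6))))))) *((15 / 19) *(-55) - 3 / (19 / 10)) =-2304 / 13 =-177.23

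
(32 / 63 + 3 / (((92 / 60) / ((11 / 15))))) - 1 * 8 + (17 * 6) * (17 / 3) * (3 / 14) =170692 / 1449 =117.80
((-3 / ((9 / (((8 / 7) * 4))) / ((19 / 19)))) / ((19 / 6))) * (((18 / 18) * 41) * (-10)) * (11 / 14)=144320 / 931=155.02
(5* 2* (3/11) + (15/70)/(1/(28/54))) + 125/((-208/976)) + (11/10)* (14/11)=-3747101/6435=-582.30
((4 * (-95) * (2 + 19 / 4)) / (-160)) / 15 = 171 / 160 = 1.07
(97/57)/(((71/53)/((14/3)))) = 71974/12141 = 5.93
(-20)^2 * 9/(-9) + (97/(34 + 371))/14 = -2267903/5670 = -399.98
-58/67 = -0.87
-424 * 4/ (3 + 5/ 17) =-3604/ 7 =-514.86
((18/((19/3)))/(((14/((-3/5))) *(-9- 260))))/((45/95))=9/9415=0.00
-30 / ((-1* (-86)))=-15 / 43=-0.35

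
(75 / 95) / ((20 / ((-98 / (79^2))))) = -147 / 237158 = -0.00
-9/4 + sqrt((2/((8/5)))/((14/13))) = -9/4 + sqrt(910)/28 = -1.17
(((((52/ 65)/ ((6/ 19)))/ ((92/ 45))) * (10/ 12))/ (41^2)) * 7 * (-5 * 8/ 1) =-6650/ 38663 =-0.17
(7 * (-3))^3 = -9261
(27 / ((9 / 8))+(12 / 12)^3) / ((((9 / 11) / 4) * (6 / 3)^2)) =275 / 9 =30.56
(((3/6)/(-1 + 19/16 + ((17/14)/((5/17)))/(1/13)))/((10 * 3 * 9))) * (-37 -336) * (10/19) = -104440/15472593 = -0.01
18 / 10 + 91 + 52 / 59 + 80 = 51236 / 295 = 173.68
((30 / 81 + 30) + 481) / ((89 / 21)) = 96649 / 801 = 120.66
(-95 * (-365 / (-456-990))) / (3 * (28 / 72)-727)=6935 / 209911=0.03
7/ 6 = 1.17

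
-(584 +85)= -669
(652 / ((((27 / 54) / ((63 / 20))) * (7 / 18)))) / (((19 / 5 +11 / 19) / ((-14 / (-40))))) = 1755999 / 2080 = 844.23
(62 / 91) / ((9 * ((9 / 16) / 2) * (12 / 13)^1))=496 / 1701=0.29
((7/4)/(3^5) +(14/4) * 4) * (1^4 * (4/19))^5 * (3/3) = 0.01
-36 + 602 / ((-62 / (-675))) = 202059 / 31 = 6518.03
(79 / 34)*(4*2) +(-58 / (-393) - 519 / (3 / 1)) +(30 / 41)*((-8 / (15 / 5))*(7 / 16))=-42490034 / 273921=-155.12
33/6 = 11/2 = 5.50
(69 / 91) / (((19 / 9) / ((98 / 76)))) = 4347 / 9386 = 0.46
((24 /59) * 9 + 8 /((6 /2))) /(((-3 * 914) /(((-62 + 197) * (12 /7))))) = -14400 /26963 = -0.53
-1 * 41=-41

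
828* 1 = 828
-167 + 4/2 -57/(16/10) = -1605/8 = -200.62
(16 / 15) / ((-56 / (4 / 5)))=-8 / 525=-0.02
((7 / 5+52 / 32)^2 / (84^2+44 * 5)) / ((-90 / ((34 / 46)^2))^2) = 71931233 / 1552244446080000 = 0.00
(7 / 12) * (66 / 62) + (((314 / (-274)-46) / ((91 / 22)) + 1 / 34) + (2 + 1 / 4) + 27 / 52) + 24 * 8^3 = 322724323833 / 26280436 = 12280.02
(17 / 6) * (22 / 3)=187 / 9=20.78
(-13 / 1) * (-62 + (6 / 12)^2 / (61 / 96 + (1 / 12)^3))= 880178 / 1099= 800.89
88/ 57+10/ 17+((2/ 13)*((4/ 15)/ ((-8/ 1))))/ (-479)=2.13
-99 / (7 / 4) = -396 / 7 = -56.57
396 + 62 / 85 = 396.73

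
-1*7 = -7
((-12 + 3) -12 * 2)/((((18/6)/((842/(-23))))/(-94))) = -870628/23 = -37853.39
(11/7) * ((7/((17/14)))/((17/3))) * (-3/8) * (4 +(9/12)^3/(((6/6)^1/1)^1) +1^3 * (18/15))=-1246707/369920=-3.37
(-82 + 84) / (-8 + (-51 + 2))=-2 / 57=-0.04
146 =146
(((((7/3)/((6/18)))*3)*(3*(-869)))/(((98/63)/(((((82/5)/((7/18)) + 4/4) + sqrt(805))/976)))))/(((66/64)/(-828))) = 1766124*sqrt(805)/61 + 2668613364/2135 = 2071401.44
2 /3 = 0.67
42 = 42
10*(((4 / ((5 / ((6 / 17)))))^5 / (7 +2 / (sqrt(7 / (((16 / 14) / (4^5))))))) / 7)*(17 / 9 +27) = 144275668992 / 13636129145875-368050176*sqrt(2) / 13636129145875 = 0.01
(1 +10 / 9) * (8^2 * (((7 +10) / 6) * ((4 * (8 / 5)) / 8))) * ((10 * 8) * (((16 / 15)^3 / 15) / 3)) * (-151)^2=61779774275584 / 4100625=15065940.99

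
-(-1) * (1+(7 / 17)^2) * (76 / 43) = 25688 / 12427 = 2.07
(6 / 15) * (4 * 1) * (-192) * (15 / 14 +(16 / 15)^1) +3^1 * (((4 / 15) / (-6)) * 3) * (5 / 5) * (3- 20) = -113754 / 175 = -650.02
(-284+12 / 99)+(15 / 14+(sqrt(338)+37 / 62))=-2020910 / 7161+13 * sqrt(2)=-263.83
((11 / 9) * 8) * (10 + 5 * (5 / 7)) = 132.70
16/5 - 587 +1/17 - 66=-55228/85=-649.74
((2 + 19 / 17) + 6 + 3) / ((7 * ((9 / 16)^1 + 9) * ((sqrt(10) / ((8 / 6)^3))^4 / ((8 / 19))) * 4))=27648851968 / 4596074486325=0.01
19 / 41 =0.46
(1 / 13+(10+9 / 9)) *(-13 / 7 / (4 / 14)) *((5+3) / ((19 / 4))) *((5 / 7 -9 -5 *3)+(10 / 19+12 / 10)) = 33032448 / 12635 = 2614.36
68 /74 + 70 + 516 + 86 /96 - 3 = 1038631 /1776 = 584.81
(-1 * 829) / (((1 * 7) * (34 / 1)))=-829 / 238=-3.48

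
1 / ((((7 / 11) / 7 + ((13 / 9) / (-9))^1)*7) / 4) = -8.21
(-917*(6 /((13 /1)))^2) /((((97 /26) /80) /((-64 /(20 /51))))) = 683591.87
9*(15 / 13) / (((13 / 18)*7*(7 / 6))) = 14580 / 8281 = 1.76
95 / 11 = 8.64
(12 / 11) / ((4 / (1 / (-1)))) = -3 / 11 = -0.27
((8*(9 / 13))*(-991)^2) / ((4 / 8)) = 10878435.69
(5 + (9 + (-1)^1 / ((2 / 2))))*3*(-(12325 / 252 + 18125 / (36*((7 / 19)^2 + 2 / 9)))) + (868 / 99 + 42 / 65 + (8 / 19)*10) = -112969397033851 / 1990718730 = -56748.05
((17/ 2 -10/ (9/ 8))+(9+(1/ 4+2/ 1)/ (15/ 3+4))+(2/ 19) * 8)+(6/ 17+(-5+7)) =140189/ 11628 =12.06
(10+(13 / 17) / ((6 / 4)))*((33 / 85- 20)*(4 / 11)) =-3574048 / 47685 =-74.95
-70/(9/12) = -280/3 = -93.33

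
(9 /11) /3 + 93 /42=383 /154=2.49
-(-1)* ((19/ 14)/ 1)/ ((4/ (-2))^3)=-19/ 112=-0.17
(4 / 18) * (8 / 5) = 16 / 45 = 0.36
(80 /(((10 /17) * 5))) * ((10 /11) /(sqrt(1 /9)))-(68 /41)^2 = 1320832 /18491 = 71.43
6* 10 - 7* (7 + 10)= -59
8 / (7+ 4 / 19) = 152 / 137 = 1.11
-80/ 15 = -16/ 3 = -5.33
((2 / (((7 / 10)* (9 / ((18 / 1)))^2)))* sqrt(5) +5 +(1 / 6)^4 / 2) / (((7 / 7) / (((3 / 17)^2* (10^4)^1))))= 8100625 / 5202 +7200000* sqrt(5) / 2023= 9515.54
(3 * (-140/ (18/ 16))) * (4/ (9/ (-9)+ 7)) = -2240/ 9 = -248.89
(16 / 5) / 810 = 8 / 2025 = 0.00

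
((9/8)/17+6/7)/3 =293/952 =0.31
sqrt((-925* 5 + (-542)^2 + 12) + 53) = 2* sqrt(72301) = 537.78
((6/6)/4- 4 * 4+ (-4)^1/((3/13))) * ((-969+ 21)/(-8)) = -31363/8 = -3920.38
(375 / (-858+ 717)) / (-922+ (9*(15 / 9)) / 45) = 75 / 25991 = 0.00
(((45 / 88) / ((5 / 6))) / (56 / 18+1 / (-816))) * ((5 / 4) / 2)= 20655 / 167486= 0.12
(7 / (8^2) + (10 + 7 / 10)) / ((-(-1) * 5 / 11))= 38049 / 1600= 23.78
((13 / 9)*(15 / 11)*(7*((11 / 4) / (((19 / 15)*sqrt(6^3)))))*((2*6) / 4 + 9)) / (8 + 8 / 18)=6825*sqrt(6) / 5776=2.89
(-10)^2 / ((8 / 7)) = 175 / 2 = 87.50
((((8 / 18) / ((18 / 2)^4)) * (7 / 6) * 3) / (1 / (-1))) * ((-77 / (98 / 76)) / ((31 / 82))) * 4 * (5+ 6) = 3016288 / 1830519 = 1.65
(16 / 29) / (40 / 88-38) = -176 / 11977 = -0.01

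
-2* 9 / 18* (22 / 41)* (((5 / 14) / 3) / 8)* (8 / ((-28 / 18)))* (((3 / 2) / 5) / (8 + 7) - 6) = -9867 / 40180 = -0.25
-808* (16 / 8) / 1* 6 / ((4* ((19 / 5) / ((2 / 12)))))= -2020 / 19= -106.32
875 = 875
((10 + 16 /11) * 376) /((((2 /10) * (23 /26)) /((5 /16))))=1924650 /253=7607.31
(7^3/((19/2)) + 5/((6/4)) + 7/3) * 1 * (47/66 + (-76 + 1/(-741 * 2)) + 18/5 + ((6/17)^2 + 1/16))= -2986.76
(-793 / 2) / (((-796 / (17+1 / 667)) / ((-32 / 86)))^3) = -37005163663104000 / 185926844109762479359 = -0.00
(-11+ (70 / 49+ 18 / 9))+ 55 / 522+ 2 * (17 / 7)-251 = -926687 / 3654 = -253.61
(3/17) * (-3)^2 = 1.59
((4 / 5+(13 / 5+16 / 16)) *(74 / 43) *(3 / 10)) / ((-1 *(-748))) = 111 / 36550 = 0.00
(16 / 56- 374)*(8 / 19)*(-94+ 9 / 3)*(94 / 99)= 8524672 / 627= 13595.97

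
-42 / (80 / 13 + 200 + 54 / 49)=-13377 / 66011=-0.20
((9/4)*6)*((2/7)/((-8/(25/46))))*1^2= -0.26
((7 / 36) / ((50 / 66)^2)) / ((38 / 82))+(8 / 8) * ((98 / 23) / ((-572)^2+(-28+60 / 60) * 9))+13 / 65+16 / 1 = 6047504585961 / 357183042500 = 16.93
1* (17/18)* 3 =2.83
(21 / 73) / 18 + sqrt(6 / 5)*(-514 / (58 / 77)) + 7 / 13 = 3157 / 5694 - 19789*sqrt(30) / 145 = -746.95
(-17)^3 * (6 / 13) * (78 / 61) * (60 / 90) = -117912 / 61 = -1932.98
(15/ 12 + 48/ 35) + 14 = 2327/ 140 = 16.62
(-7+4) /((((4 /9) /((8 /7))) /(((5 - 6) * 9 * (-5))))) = -2430 /7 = -347.14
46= 46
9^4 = 6561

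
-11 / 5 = -2.20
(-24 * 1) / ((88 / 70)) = -210 / 11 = -19.09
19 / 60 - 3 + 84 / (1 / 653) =3290959 / 60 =54849.32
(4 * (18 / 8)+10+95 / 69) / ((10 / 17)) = 11951 / 345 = 34.64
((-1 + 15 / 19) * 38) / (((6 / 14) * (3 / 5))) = -280 / 9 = -31.11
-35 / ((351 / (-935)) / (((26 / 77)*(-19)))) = -16150 / 27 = -598.15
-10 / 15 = -2 / 3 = -0.67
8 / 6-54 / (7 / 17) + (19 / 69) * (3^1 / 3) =-20855 / 161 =-129.53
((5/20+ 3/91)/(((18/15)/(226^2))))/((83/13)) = 6576035/3486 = 1886.41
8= 8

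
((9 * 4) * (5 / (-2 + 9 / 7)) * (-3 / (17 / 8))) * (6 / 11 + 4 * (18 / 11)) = 471744 / 187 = 2522.70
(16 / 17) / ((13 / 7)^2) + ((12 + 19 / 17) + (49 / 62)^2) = 9104741 / 649636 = 14.02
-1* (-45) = 45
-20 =-20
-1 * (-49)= 49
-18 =-18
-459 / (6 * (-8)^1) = 153 / 16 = 9.56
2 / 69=0.03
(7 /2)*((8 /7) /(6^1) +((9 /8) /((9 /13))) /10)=593 /480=1.24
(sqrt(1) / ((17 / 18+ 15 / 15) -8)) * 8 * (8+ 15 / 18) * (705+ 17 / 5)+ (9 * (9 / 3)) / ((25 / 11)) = -22494747 / 2725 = -8254.95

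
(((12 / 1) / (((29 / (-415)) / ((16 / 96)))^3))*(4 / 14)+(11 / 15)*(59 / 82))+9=-23301975239 / 629967870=-36.99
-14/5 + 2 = -4/5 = -0.80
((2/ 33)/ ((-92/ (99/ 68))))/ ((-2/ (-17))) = -3/ 368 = -0.01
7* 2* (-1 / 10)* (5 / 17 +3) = -4.61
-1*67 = -67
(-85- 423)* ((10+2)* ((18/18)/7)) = -6096/7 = -870.86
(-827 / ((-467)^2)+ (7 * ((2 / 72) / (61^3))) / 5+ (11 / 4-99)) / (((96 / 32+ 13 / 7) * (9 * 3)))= -3001799375377117 / 4089860140109580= -0.73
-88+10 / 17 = -1486 / 17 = -87.41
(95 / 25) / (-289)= -19 / 1445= -0.01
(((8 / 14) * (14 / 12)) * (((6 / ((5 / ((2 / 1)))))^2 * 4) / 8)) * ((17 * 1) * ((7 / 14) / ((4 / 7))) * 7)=4998 / 25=199.92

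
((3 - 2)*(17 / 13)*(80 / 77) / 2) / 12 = 170 / 3003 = 0.06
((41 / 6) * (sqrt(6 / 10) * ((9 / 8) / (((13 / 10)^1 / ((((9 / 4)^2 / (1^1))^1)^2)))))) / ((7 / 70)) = 4035015 * sqrt(15) / 13312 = 1173.94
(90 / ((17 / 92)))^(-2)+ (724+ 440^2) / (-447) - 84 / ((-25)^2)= -434.86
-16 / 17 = -0.94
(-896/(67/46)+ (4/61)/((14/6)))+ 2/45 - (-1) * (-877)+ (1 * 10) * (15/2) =-1824370852/1287405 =-1417.09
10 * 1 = 10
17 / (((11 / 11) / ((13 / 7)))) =221 / 7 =31.57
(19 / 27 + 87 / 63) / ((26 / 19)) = 3743 / 2457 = 1.52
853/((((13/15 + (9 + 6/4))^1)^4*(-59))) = -690930000/797754986699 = -0.00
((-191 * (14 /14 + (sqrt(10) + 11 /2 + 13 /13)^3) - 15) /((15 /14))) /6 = -111881 /8 - 731339 * sqrt(10) /180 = -26833.44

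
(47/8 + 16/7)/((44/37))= 16909/2464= 6.86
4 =4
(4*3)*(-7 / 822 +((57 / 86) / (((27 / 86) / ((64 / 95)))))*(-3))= -51.30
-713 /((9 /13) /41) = -380029 /9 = -42225.44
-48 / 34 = -24 / 17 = -1.41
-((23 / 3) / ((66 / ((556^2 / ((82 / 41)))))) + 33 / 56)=-99545059 / 5544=-17955.46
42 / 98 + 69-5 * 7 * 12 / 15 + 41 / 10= 3187 / 70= 45.53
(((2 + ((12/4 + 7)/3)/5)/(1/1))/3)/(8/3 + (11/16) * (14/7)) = 64/291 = 0.22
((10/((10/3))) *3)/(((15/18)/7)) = 378/5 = 75.60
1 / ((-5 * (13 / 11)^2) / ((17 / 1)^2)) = -34969 / 845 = -41.38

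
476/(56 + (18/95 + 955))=45220/96063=0.47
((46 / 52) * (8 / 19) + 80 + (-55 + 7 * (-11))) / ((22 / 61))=-388936 / 2717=-143.15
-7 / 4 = -1.75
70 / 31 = 2.26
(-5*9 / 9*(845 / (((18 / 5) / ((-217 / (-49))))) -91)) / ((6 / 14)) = -597545 / 54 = -11065.65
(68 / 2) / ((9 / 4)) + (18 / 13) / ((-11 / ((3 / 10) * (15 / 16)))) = 15.08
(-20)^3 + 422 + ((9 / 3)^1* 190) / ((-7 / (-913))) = 66766.29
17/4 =4.25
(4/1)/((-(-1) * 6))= 2/3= 0.67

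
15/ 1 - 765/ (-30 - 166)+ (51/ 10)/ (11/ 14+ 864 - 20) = 219165147/ 11590460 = 18.91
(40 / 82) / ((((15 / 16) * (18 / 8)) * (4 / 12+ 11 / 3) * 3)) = 0.02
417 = 417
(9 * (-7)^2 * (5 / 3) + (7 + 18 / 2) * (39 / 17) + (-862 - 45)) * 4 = -541.18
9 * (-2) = -18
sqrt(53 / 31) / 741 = 0.00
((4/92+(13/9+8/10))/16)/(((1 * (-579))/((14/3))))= -2072/1797795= -0.00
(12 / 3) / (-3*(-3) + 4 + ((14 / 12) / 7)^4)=5184 / 16849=0.31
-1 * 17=-17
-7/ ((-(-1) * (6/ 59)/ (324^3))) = -2341174752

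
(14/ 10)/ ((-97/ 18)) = -126/ 485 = -0.26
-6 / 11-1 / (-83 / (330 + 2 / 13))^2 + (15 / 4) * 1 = -646377635 / 51226604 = -12.62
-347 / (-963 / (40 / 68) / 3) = 3470 / 5457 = 0.64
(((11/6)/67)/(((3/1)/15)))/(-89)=-55/35778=-0.00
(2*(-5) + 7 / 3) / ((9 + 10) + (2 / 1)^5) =-23 / 153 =-0.15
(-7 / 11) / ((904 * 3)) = -0.00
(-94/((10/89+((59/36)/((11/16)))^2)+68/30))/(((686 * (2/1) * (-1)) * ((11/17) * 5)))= 63359901/24120248432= 0.00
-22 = -22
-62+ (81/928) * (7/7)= -57455/928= -61.91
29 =29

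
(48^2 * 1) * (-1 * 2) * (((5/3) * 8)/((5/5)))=-61440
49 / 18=2.72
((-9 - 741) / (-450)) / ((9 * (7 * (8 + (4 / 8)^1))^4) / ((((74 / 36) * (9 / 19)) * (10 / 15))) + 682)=2960 / 308622915651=0.00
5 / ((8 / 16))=10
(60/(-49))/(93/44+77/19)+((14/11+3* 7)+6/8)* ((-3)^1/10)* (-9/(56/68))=3346838679/44456720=75.28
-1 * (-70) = 70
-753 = -753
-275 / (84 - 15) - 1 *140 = -9935 / 69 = -143.99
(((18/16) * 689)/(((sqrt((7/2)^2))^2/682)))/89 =2114541/4361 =484.88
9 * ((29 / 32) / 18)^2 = 841 / 36864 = 0.02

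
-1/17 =-0.06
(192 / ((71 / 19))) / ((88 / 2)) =912 / 781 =1.17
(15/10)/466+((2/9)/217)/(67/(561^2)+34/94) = 3274315729/541347121532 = 0.01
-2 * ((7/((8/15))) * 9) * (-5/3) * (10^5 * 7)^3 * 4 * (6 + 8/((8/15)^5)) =103395978753662109375000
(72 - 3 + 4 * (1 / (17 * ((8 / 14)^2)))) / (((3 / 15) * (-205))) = -4741 / 2788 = -1.70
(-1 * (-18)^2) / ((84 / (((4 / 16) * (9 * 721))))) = -25029 / 4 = -6257.25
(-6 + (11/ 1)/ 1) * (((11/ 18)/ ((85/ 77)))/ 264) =0.01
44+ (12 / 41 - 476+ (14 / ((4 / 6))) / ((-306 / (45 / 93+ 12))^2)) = -19661621211 / 45547556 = -431.67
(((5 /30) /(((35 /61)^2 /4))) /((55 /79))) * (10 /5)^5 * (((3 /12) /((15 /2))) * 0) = 0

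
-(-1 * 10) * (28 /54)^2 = 1960 /729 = 2.69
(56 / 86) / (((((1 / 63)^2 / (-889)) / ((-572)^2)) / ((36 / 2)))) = -581842517832576 / 43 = -13531221344943.63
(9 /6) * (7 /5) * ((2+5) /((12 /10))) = 49 /4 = 12.25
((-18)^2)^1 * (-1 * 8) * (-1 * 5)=12960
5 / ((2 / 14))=35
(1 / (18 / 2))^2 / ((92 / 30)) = 5 / 1242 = 0.00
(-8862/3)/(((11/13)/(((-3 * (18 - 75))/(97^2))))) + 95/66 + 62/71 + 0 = -2695466759/44090574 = -61.13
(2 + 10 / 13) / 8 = 9 / 26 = 0.35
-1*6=-6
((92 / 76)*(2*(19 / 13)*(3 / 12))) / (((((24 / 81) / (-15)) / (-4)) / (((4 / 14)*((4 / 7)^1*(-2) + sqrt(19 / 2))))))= -37260 / 637 + 9315*sqrt(38) / 364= 99.26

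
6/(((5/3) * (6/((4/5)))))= 12/25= 0.48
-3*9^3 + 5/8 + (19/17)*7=-296283/136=-2178.55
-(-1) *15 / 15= 1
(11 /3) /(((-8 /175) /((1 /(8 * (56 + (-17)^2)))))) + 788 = 10439039 /13248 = 787.97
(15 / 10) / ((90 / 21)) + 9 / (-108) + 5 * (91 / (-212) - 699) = -11120077 / 3180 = -3496.88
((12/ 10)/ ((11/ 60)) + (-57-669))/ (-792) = 1319/ 1452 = 0.91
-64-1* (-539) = 475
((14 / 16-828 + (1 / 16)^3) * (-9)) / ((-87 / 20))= -1711.29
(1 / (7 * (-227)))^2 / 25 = 1 / 63123025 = 0.00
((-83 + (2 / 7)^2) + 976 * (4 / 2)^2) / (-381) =-62411 / 6223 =-10.03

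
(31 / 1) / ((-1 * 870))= -31 / 870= -0.04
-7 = -7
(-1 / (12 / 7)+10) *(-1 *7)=-791 / 12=-65.92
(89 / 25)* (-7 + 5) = -178 / 25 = -7.12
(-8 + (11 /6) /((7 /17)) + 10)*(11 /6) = 2981 /252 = 11.83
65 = 65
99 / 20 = 4.95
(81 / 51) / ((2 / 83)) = 2241 / 34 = 65.91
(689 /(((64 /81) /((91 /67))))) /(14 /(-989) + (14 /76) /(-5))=-68165949735 /2935136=-23224.12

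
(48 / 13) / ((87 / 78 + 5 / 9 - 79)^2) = 202176 / 327429025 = 0.00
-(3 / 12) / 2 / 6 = -1 / 48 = -0.02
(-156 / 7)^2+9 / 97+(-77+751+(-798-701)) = -1560192 / 4753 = -328.25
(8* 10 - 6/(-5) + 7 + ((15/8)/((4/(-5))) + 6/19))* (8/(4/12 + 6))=785889/7220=108.85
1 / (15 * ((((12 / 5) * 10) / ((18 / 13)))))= 1 / 260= 0.00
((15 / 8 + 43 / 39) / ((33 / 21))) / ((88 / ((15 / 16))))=32515 / 1610752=0.02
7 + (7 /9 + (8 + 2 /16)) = 1145 /72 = 15.90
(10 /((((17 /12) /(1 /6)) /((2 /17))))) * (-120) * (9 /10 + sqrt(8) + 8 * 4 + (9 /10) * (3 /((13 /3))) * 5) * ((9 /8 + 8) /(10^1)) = -2050716 /3757-8760 * sqrt(2) /289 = -588.71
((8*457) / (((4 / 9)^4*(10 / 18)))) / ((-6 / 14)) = -62965917 / 160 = -393536.98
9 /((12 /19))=57 /4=14.25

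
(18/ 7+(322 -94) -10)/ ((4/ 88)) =33968/ 7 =4852.57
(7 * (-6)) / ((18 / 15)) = -35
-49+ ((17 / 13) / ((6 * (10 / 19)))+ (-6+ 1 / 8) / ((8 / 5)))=-652177 / 12480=-52.26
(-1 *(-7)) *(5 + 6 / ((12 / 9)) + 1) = 147 / 2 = 73.50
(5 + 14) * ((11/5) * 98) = 20482/5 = 4096.40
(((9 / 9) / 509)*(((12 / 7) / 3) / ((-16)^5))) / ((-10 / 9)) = 9 / 9340190720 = 0.00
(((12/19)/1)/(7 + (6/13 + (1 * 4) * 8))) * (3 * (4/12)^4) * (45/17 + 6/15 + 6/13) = 15508/7456455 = 0.00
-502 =-502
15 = 15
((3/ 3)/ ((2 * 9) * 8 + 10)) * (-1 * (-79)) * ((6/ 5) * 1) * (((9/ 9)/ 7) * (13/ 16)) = 3081/ 43120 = 0.07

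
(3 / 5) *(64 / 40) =24 / 25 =0.96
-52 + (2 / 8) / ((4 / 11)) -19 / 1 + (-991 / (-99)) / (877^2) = -85661726519 / 1218300336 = -70.31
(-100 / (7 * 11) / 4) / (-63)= 0.01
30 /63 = 10 /21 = 0.48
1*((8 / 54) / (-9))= -4 / 243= -0.02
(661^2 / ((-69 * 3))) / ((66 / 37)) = -16166077 / 13662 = -1183.29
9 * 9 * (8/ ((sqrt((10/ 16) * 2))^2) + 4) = 4212/ 5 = 842.40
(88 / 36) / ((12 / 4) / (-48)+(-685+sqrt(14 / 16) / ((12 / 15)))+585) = -563552 / 23065659-1760 * sqrt(14) / 23065659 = -0.02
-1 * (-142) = 142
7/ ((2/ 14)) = 49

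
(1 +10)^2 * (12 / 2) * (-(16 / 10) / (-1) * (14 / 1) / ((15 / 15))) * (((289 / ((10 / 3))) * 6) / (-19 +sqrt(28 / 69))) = -277266683232 / 622025 - 422985024 * sqrt(483) / 622025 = -460693.28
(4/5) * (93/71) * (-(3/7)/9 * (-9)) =1116/2485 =0.45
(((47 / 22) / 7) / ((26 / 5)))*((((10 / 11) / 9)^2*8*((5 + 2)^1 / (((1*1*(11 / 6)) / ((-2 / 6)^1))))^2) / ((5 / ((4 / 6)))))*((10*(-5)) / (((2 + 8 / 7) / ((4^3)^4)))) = -1545517137920000 / 5596361199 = -276164.65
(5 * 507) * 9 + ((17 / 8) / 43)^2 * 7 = 2699837863 / 118336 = 22815.02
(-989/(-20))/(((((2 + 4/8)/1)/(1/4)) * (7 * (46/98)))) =301/200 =1.50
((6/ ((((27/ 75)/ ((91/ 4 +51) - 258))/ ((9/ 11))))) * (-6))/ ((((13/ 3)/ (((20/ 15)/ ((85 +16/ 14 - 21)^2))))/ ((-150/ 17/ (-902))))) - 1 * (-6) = 3460353801/ 575699696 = 6.01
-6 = -6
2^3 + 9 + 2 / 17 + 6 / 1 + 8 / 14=2819 / 119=23.69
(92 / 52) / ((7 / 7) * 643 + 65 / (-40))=184 / 66703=0.00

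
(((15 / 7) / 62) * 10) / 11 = 0.03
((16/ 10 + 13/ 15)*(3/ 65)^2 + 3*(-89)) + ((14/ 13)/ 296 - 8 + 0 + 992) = 2241728303/ 3126500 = 717.01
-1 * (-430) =430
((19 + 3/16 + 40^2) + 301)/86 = 30723/1376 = 22.33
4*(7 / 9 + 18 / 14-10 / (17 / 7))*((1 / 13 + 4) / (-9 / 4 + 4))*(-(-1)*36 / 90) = -746240 / 97461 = -7.66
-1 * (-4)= 4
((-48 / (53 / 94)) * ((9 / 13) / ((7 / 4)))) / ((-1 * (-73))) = -162432 / 352079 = -0.46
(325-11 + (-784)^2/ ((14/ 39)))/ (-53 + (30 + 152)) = 1712570/ 129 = 13275.74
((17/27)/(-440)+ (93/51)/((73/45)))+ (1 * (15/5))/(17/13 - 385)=20495979211/18384620760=1.11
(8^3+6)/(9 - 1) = 259/4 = 64.75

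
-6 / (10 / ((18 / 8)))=-27 / 20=-1.35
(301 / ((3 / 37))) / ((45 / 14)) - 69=146603 / 135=1085.95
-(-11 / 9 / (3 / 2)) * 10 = 220 / 27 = 8.15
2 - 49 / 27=5 / 27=0.19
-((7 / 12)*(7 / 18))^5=-282475249 / 470184984576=-0.00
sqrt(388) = 2*sqrt(97) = 19.70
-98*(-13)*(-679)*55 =-47577530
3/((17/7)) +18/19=705/323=2.18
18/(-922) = -0.02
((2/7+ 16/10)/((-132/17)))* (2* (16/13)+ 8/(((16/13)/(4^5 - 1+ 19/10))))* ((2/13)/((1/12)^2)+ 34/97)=-59707832939/1639300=-36422.76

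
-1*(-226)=226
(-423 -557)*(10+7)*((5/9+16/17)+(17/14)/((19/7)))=-5538470/171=-32388.71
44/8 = 11/2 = 5.50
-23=-23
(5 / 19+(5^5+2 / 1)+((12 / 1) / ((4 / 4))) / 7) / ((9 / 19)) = 138718 / 21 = 6605.62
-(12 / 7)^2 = -2.94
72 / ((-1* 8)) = -9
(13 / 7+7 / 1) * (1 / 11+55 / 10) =3813 / 77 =49.52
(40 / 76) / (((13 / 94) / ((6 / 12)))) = 470 / 247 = 1.90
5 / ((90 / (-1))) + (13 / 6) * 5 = 97 / 9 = 10.78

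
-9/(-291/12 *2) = 18/97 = 0.19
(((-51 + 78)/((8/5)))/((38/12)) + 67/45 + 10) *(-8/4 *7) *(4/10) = -402619/4275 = -94.18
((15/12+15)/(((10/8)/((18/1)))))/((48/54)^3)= 85293/256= 333.18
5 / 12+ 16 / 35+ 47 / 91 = 7591 / 5460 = 1.39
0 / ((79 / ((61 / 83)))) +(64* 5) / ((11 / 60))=19200 / 11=1745.45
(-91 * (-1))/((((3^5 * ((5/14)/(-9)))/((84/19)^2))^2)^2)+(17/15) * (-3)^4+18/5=1402765623346785241/859792878950625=1631.52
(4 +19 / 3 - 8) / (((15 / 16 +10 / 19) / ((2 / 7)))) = 608 / 1335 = 0.46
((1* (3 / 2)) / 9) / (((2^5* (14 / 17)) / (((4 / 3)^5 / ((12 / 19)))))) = 646 / 15309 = 0.04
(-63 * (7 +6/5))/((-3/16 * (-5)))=-13776/25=-551.04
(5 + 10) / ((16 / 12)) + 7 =73 / 4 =18.25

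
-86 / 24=-43 / 12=-3.58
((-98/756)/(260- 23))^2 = 49/163788804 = 0.00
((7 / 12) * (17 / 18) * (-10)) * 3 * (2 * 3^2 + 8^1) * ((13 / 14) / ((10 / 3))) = -2873 / 24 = -119.71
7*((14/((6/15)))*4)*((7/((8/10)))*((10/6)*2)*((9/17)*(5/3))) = 428750/17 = 25220.59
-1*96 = -96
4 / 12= 1 / 3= 0.33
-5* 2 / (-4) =5 / 2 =2.50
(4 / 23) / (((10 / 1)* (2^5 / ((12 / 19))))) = 3 / 8740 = 0.00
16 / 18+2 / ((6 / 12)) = 44 / 9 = 4.89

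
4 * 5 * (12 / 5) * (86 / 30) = 688 / 5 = 137.60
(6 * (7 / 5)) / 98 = 3 / 35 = 0.09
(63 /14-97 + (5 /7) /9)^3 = -789417.67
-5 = -5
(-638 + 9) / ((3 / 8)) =-5032 / 3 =-1677.33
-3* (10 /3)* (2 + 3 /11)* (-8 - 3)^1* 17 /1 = 4250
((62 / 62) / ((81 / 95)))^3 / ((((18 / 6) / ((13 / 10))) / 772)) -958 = -666899884 / 1594323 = -418.30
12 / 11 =1.09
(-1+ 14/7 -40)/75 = -13/25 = -0.52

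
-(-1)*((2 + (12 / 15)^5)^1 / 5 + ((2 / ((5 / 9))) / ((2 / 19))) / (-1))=-527101 / 15625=-33.73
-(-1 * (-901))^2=-811801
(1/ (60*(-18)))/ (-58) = 1/ 62640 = 0.00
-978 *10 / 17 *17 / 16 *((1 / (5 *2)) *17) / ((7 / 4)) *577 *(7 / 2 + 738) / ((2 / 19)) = -135153826377 / 56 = -2413461185.30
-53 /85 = -0.62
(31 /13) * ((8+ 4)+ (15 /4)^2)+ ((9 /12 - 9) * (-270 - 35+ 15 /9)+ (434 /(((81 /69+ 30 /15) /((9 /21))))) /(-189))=2453026145 /956592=2564.34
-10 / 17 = -0.59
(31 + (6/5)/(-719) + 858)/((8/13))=1444.62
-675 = -675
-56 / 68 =-14 / 17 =-0.82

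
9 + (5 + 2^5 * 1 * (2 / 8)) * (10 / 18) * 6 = 157 / 3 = 52.33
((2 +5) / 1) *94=658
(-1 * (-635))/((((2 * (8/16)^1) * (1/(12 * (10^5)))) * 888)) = 31750000/37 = 858108.11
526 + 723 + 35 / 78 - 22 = 95741 / 78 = 1227.45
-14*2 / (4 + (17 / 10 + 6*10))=-280 / 657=-0.43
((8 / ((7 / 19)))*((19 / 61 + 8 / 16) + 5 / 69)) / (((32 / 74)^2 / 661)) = 18276447073 / 269376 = 67847.35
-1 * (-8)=8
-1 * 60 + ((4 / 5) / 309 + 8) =-80336 / 1545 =-52.00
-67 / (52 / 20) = -25.77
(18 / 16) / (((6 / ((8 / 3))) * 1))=1 / 2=0.50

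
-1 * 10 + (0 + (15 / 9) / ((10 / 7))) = -53 / 6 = -8.83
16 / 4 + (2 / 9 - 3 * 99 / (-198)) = 103 / 18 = 5.72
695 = 695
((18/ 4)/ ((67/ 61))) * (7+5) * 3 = 9882/ 67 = 147.49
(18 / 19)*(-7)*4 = -504 / 19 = -26.53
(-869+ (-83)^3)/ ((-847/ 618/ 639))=32306142816/ 121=266992915.83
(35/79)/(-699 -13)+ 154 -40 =6412237/56248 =114.00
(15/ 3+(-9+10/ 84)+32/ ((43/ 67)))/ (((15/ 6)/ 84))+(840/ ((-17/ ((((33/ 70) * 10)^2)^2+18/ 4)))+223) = -28659148969/ 1253665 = -22860.29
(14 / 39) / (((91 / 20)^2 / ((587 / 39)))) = 469600 / 1799343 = 0.26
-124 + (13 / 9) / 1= -1103 / 9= -122.56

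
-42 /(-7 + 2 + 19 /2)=-28 /3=-9.33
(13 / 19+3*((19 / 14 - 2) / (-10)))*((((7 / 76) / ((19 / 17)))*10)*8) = 39661 / 6859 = 5.78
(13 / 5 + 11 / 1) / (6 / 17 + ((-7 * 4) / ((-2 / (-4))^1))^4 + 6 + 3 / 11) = 12716 / 9195259955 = 0.00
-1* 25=-25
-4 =-4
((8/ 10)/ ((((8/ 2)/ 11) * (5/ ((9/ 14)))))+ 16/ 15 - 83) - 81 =-170783/ 1050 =-162.65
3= 3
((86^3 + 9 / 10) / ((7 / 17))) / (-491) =-108129673 / 34370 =-3146.05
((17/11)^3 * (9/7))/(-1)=-44217/9317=-4.75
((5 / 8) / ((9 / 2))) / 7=5 / 252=0.02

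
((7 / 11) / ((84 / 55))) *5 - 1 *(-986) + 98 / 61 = 724453 / 732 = 989.69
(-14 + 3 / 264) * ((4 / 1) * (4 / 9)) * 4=-9848 / 99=-99.47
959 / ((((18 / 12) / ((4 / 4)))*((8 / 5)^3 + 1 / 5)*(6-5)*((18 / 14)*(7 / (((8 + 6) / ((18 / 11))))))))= 18460750 / 130491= 141.47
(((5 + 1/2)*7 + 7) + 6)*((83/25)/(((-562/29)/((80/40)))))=-247921/14050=-17.65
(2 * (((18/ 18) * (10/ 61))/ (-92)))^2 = 0.00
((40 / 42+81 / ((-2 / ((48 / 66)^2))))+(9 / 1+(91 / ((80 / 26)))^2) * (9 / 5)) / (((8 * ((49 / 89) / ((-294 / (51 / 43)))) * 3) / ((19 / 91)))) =-6150.12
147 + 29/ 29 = 148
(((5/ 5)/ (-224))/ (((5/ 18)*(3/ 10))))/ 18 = -1/ 336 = -0.00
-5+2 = -3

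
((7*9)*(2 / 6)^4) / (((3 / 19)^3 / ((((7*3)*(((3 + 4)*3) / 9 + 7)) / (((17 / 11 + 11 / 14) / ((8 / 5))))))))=26580.00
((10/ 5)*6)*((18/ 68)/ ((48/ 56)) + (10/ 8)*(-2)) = -447/ 17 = -26.29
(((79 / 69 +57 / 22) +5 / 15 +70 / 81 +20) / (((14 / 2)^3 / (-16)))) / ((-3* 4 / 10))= 20438380 / 21087297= 0.97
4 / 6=2 / 3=0.67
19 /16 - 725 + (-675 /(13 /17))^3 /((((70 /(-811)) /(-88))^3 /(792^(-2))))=-14010004715445543751 /12057136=-1161967876570.82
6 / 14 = 3 / 7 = 0.43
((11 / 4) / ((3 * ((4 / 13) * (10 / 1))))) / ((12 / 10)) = 143 / 576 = 0.25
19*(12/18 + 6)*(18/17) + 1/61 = 139097/1037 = 134.13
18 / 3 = 6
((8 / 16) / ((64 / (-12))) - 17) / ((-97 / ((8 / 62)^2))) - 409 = -76250959 / 186434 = -409.00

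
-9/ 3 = -3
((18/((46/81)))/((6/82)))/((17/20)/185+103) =4.21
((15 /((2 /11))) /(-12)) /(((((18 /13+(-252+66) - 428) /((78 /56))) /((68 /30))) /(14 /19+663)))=36231403 /1540672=23.52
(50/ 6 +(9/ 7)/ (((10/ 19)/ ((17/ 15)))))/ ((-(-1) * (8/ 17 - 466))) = -198169/ 8309700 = -0.02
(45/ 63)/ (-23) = -5/ 161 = -0.03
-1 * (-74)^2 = -5476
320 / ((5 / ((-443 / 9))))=-28352 / 9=-3150.22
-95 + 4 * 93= 277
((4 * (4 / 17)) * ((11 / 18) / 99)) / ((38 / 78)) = 104 / 8721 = 0.01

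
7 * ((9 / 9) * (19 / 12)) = 133 / 12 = 11.08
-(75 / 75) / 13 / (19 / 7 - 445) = 7 / 40248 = 0.00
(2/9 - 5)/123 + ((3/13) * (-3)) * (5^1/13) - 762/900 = -10773947/9354150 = -1.15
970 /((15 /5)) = 970 /3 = 323.33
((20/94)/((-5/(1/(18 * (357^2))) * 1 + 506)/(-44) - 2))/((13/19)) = 1045/876007197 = 0.00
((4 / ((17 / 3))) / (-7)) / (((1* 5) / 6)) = -72 / 595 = -0.12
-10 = -10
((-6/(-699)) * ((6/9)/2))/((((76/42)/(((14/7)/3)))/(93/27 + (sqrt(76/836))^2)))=4900/1314819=0.00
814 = 814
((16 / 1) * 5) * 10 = 800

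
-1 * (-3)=3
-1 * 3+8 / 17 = -43 / 17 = -2.53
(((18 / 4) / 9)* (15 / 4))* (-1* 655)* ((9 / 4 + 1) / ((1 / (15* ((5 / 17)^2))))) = -5179.16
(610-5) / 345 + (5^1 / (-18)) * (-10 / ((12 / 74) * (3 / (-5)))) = -99841 / 3726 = -26.80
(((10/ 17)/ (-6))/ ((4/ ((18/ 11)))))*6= -45/ 187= -0.24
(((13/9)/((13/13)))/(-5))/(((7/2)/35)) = -26/9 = -2.89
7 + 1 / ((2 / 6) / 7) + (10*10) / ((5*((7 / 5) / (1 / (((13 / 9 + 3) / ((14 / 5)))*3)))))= 31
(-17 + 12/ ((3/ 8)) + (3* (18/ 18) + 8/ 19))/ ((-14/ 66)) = -1650/ 19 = -86.84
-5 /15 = -0.33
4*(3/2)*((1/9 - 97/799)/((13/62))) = -9176/31161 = -0.29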